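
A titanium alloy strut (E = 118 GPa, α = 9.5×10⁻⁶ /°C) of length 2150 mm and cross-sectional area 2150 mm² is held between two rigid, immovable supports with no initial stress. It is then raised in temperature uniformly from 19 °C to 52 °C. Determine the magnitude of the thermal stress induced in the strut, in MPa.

σ ≈ 37 MPa (compressive)

Because both ends are immovable the net strain is zero, and the suppressed thermal strain is αΔT = 9.5×10⁻⁶ × 33 = 313.5×10⁻⁶.
The stress required to suppress this strain is σ = Eε = 118×10³ × 313.5×10⁻⁶ = 36.99 MPa, compressive since the strut is trying to expand.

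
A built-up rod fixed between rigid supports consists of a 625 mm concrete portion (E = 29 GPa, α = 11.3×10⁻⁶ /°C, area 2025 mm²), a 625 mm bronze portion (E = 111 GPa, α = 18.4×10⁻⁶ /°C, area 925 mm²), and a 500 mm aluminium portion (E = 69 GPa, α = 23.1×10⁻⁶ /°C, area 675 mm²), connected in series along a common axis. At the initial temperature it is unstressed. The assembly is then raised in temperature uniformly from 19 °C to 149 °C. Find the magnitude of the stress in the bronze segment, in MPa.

σ ≈ 154 MPa (compressive)

With the walls removed the bar would change length by δ_free = Σ αᵢΔT Lᵢ = 11.3×10⁻⁶×130×625 + 18.4×10⁻⁶×130×625 + 23.1×10⁻⁶×130×500 = 3.915 mm.
The rigid supports impose zero overall length change; the single axial force P common to all segments must satisfy P Σ Lᵢ/(AᵢEᵢ) = δ_free.
The series flexibility is Σ Lᵢ/(AᵢEᵢ) = 625/(2025×29×10³) + 625/(925×111×10³) + 500/(675×69×10³) = 2.747×10⁻⁵ mm/N.
P = 3.915 / 2.747×10⁻⁵ = 142500 N = 142.5 kN, compressive.
σ_{bronze} = P / A = 142500 / 925 = 154.1 MPa.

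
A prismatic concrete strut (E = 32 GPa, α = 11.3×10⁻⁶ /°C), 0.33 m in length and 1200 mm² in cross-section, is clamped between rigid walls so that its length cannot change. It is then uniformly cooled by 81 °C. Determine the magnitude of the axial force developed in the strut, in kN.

P ≈ 35.1 kN (tensile)

With zero net strain, σ = E·αΔT = 32 GPa × 11.3×10⁻⁶ × 81 = 29.29 MPa.
Then P = σA = 29.29 × 1200 mm² = 35.15 kN, tensile.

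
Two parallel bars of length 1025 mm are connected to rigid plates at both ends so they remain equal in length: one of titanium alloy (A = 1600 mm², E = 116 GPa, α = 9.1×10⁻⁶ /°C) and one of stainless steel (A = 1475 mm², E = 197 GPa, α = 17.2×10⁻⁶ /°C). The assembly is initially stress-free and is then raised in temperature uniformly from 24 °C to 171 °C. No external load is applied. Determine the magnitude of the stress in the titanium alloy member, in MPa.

σ ≈ 84.3 MPa (tensile)

Both members must finish at the same length. With the larger α, the stainless steel tends to over-expand; the plates restrain it, putting the stainless steel in compression and the titanium alloy in tension. With no external load the two internal forces are equal and opposite, magnitude P.
Equating the net (thermal + elastic) strains gives |α₁ − α₂|·ΔT = P·[1/(A₁E₁) + 1/(A₂E₂)].
|α₁ − α₂|·ΔT = 8.1×10⁻⁶ × 147 = 0.001191.
1/(A₁E₁) + 1/(A₂E₂) = 1/(1600×116×10³) + 1/(1475×197×10³) = 8.829×10⁻⁹ N⁻¹.
P = 0.001191 / 8.829×10⁻⁹ = 134900 N = 134.9 kN.
σ_{titanium alloy} = P/A₁ = 134900/1600 = 84.29 MPa, tensile.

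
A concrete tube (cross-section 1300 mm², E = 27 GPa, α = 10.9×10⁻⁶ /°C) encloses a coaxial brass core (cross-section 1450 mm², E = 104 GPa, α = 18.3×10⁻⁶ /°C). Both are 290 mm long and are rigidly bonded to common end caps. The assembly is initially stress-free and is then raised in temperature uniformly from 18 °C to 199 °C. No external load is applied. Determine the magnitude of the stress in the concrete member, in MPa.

σ ≈ 29.3 MPa (tensile)

Equilibrium of a rigid end plate with no external load gives equal and opposite internal forces ±P in the two members. Since α_{brass} > α_{concrete}, heating drives the brass into compression and the concrete into tension.
Equating the net (thermal + elastic) strains gives |α₁ − α₂|·ΔT = P·[1/(A₁E₁) + 1/(A₂E₂)].
|α₁ − α₂|·ΔT = 7.4×10⁻⁶ × 181 = 0.001339.
1/(A₁E₁) + 1/(A₂E₂) = 1/(1300×27×10³) + 1/(1450×104×10³) = 3.512×10⁻⁸ N⁻¹.
So P = 0.001339 / 3.512×10⁻⁸ = 38.14 kN.
σ_{concrete} = P/A₁ = 38140/1300 = 29.34 MPa, tensile.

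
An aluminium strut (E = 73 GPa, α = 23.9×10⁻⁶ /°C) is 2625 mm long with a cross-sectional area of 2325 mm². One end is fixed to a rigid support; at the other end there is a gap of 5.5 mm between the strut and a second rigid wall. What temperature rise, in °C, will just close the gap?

Contact occurs when the free expansion equals the gap: αΔT L = 5.5 mm.
ΔT = 5.5 / (23.9×10⁻⁶ × 2625) = 87.67 °C.

ΔT ≈ 87.7 °C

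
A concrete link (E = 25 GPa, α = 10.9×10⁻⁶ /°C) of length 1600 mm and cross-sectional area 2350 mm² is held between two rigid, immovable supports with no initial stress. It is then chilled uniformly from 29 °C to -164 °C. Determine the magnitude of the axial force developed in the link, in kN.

P ≈ 124 kN (tensile)

With zero net strain, σ = E·αΔT = 25 GPa × 10.9×10⁻⁶ × 193 = 52.59 MPa.
Axial force P = σA = 52.59 × 2350 = 123600 N = 123.6 kN, tensile.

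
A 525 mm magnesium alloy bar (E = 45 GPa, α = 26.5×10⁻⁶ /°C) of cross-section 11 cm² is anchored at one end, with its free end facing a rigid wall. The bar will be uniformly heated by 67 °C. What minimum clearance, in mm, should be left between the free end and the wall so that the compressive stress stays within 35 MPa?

g ≈ 0.524 mm

With no wall the bar would lengthen by αΔT L = 26.5×10⁻⁶ × 67 × 525 = 0.9321 mm.
At the allowable stress the elastic shortening the wall may impose is σL/E = 35 × 525 / (45×10³) = 0.4083 mm.
So the gap has to take up the difference, g_min = δ_free − σL/E = 0.9321 − 0.4083 = 0.5238 mm.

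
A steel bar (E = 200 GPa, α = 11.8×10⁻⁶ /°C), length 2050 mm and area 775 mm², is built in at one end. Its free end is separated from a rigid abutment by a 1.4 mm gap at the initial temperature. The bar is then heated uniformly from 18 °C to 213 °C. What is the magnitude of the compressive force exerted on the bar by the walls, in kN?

P ≈ 251 kN

If the wall were absent the bar would grow by αΔT L = 11.8×10⁻⁶ × 195 × 2050 = 4.717 mm.
This exceeds the 1.4 mm gap, so the wall pushes back. The portion of expansion that must be recovered elastically is δ_free − gap = 4.717 − 1.4 = 3.317 mm.
That suppressed elongation corresponds to σ = E·Δ/L = 200×10³ × 3.317/2050 = 323.6 MPa.
Force on the wall = σA = 323.6 × 775 mm² = 250.8 kN.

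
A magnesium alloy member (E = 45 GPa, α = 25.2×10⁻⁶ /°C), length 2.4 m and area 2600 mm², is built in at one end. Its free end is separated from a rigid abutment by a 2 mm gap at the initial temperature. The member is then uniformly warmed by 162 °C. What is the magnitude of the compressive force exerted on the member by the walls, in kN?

P ≈ 380 kN

Free thermal elongation = αΔT L = 25.2×10⁻⁶ × 162 × 2400 = 9.798 mm.
The gap closes (δ_free > 2 mm) and the wall then resists a further 9.798 − 2 = 7.798 mm of expansion.
So σ = E(δ_free − g)/L = 45×10³ × 7.798/2400 = 146.2 MPa.
Force on the wall = σA = 146.2 × 2600 mm² = 380.1 kN.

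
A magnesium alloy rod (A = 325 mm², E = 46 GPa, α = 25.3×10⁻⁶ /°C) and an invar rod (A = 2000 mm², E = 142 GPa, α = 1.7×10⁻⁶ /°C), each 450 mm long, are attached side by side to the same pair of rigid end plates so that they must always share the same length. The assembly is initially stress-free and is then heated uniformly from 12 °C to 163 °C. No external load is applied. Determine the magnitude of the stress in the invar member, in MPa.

Both members must finish at the same length. With the larger α, the magnesium alloy tends to over-expand; the plates restrain it, putting the magnesium alloy in compression and the invar in tension. With no external load the two internal forces are equal and opposite, magnitude P.
Equating the net (thermal + elastic) strains gives |α₁ − α₂|·ΔT = P·[1/(A₁E₁) + 1/(A₂E₂)].
|α₁ − α₂|·ΔT = 23.6×10⁻⁶ × 151 = 0.003564.
1/(A₁E₁) + 1/(A₂E₂) = 1/(325×46×10³) + 1/(2000×142×10³) = 7.041×10⁻⁸ N⁻¹.
So P = 0.003564 / 7.041×10⁻⁸ = 50.61 kN.
σ_{invar} = P/A₂ = 50610/2000 = 25.31 MPa, tensile.

σ ≈ 25.3 MPa (tensile)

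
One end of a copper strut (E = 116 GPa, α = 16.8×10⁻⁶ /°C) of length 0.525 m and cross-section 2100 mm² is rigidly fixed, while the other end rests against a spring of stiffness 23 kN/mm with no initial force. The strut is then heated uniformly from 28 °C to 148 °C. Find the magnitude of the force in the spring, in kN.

The unrestrained thermal change is αΔT L = 16.8×10⁻⁶ × 120 × 525 = 1.058 mm.
With a force P in the spring, the elastic change of the strut is PL/(AE) and that of the spring is P/k; compatibility requires their sum to equal δ_free.
So P = δ_free / [L/(AE) + 1/k] = 1.058 / [ 525/(2100×116×10³) + 1/(23×10³) ].
P = 1.058 / 4.563×10⁻⁵ = 23190 N.

P ≈ 23.2 kN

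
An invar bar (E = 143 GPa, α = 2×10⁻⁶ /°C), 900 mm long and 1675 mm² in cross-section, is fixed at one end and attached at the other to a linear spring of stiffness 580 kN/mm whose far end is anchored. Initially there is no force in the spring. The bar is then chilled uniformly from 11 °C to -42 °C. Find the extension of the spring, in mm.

If the spring were absent the bar would shorten by αΔT L = 2×10⁻⁶ × 53 × 900 = 0.0954 mm.
Let P be the tensile force in the spring. The bar extends elastically by PL/(AE) and the spring stretches by P/k; together these equal δ_free.
P [ L/(AE) + 1/k ] = δ_free → P [ 900/(1675×143×10³) + 1/(580×10³) ] = 0.0954.
P = 0.0954 / 5.482×10⁻⁶ = 17400 N.
Spring extension = P/k = 17400/(580×10³) = 0.03001 mm.

δ ≈ 0.03 mm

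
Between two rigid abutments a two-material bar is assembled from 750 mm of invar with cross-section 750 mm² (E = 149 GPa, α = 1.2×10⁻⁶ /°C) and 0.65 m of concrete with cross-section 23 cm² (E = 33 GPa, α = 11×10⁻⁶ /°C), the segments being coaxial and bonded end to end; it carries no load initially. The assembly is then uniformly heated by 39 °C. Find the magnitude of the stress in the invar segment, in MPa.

σ ≈ 27.4 MPa (compressive)

If the supports were absent, the total length change would be Σ αᵢΔT Lᵢ = 1.2×10⁻⁶×39×750 + 11×10⁻⁶×39×650 = 0.314 mm.
Since the ends are fixed, an axial force P builds up, equal in every segment, with P · Σ Lᵢ/(AᵢEᵢ) = δ_free.
The series flexibility is Σ Lᵢ/(AᵢEᵢ) = 750/(750×149×10³) + 650/(2300×33×10³) = 1.528×10⁻⁵ mm/N.
P = 0.314 / 1.528×10⁻⁵ = 20550 N = 20.55 kN, compressive.
σ_{invar} = P / A = 20550 / 750 = 27.4 MPa.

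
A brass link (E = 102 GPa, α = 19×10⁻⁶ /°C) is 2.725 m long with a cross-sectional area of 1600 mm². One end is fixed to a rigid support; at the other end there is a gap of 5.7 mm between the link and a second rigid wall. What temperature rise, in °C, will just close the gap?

Contact occurs when the free expansion equals the gap: αΔT L = 5.7 mm.
ΔT = 5.7 / (19×10⁻⁶ × 2725) = 110.1 °C.

ΔT ≈ 110 °C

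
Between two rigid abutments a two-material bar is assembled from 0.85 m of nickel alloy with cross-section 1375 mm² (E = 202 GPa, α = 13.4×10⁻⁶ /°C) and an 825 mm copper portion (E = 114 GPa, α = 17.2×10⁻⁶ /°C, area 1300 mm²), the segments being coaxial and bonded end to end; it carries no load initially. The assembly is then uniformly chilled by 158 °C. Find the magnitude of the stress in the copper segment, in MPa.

With the walls removed the bar would change length by δ_free = Σ αᵢΔT Lᵢ = 13.4×10⁻⁶×158×850 + 17.2×10⁻⁶×158×825 = 4.042 mm.
Since the ends are fixed, an axial force P builds up, equal in every segment, with P · Σ Lᵢ/(AᵢEᵢ) = δ_free.
Σ Lᵢ/(AᵢEᵢ) = 850/(1375×202×10³) + 825/(1300×114×10³) = 8.627×10⁻⁶ mm/N.
Hence P = δ_free / Σ(L/AE) = 4.042/8.627×10⁻⁶ = 468.5 kN (tensile).
σ_{copper} = P / A = 468500 / 1300 = 360.4 MPa.

σ ≈ 360 MPa (tensile)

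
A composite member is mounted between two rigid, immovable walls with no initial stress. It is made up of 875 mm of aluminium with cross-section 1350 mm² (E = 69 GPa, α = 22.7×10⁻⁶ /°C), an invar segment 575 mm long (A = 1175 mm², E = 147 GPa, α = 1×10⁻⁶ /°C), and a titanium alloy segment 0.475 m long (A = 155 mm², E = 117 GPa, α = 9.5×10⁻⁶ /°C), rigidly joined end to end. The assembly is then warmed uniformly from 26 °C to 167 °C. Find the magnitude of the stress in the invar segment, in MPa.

With the walls removed the bar would change length by δ_free = Σ αᵢΔT Lᵢ = 22.7×10⁻⁶×141×875 + 1×10⁻⁶×141×575 + 9.5×10⁻⁶×141×475 = 3.518 mm.
The rigid supports impose zero overall length change; the single axial force P common to all segments must satisfy P Σ Lᵢ/(AᵢEᵢ) = δ_free.
The series flexibility is Σ Lᵢ/(AᵢEᵢ) = 875/(1350×69×10³) + 575/(1175×147×10³) + 475/(155×117×10³) = 3.891×10⁻⁵ mm/N.
So P = 3.518 / 3.891×10⁻⁵ = 90.4 kN, compressive.
σ_{invar} = P / A = 90400 / 1175 = 76.94 MPa.

σ ≈ 76.9 MPa (compressive)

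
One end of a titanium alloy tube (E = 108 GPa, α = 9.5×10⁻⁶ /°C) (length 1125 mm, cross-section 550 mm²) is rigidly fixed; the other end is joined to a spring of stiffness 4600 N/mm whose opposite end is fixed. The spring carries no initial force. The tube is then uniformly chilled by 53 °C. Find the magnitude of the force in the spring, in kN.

P ≈ 2.4 kN

If the spring were absent the tube would shorten by αΔT L = 9.5×10⁻⁶ × 53 × 1125 = 0.5664 mm.
With a force P in the spring, the elastic change of the tube is PL/(AE) and that of the spring is P/k; compatibility requires their sum to equal δ_free.
So P = δ_free / [L/(AE) + 1/k] = 0.5664 / [ 1125/(550×108×10³) + 1/(4600) ].
P = 0.5664 / 0.0002363 = 2397 N.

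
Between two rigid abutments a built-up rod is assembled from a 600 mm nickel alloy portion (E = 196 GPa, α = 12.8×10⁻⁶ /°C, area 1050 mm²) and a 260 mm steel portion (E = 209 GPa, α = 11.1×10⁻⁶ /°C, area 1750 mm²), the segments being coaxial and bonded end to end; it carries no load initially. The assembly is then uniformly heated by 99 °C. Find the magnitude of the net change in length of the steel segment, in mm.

|ΔL| ≈ 0.0807 mm

Free thermal expansion of the whole bar: Σ αᵢΔT Lᵢ = 12.8×10⁻⁶×99×600 + 11.1×10⁻⁶×99×260 = 1.046 mm.
Since the ends are fixed, an axial force P builds up, equal in every segment, with P · Σ Lᵢ/(AᵢEᵢ) = δ_free.
The series flexibility is Σ Lᵢ/(AᵢEᵢ) = 600/(1050×196×10³) + 260/(1750×209×10³) = 3.626×10⁻⁶ mm/N.
Hence P = δ_free / Σ(L/AE) = 1.046/3.626×10⁻⁶ = 288.5 kN (compressive).
For the steel segment, free thermal change = 11.1×10⁻⁶×99×260 = 0.2857 mm and elastic change from P = 288500×260/(1750×209×10³) = 0.2051 mm; these oppose, so the net change is 0.0807 mm (segment lengthens).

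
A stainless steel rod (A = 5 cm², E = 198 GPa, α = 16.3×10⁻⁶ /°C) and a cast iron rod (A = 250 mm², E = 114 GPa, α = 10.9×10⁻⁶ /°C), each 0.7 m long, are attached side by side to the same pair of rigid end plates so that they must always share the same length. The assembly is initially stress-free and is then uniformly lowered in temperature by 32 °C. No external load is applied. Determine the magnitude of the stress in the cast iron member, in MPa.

σ ≈ 15.3 MPa (compressive)

Equilibrium of a rigid end plate with no external load gives equal and opposite internal forces ±P in the two members. Since α_{stainless steel} > α_{cast iron}, cooling drives the stainless steel into tension and the cast iron into compression.
Setting the final lengths equal and cancelling L: (α₁ − α₂)ΔT = P/(A₁E₁) + P/(A₂E₂).
|α₁ − α₂|·ΔT = 5.4×10⁻⁶ × 32 = 0.0001728.
1/(A₁E₁) + 1/(A₂E₂) = 1/(500×198×10³) + 1/(250×114×10³) = 4.519×10⁻⁸ N⁻¹.
So P = 0.0001728 / 4.519×10⁻⁸ = 3.824 kN.
σ_{cast iron} = P/A₂ = 3824/250 = 15.3 MPa, compressive.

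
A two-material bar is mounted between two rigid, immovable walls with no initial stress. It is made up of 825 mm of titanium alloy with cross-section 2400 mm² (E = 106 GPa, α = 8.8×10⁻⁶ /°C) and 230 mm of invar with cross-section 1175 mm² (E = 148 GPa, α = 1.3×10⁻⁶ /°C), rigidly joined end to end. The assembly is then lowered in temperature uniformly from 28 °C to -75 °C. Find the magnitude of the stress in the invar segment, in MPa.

σ ≈ 145 MPa (tensile)

With the walls removed the bar would change length by δ_free = Σ αᵢΔT Lᵢ = 8.8×10⁻⁶×103×825 + 1.3×10⁻⁶×103×230 = 0.7786 mm.
The walls prevent any net length change, so an axial force P (same in every segment) develops. Compatibility: P · Σ Lᵢ/(AᵢEᵢ) = δ_free.
The series flexibility is Σ Lᵢ/(AᵢEᵢ) = 825/(2400×106×10³) + 230/(1175×148×10³) = 4.566×10⁻⁶ mm/N.
P = 0.7786 / 4.566×10⁻⁶ = 170500 N = 170.5 kN, tensile.
σ_{invar} = P / A = 170500 / 1175 = 145.1 MPa.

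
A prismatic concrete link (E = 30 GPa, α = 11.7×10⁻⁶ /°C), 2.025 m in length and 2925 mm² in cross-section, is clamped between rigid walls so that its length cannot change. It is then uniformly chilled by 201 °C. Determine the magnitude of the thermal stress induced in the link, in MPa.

σ ≈ 70.6 MPa (tensile)

The supports are rigid, so the total axial strain is zero. The restrained thermal strain is ε = αΔT = 11.7×10⁻⁶ × 201 = 2351.7×10⁻⁶.
The stress required to suppress this strain is σ = Eε = 30×10³ × 2351.7×10⁻⁶ = 70.55 MPa, tensile since the link is trying to contract.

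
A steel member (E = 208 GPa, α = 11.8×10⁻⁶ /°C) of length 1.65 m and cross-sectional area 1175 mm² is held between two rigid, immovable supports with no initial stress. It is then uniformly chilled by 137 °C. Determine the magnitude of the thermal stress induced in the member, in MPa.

σ ≈ 336 MPa (tensile)

With length fixed, the mechanical strain must cancel the thermal strain αΔT = 11.8×10⁻⁶ × 137 = 1616.6×10⁻⁶.
Hence σ = E·αΔT = 208×10³ × 1616.6×10⁻⁶ = 336.3 MPa, tensile.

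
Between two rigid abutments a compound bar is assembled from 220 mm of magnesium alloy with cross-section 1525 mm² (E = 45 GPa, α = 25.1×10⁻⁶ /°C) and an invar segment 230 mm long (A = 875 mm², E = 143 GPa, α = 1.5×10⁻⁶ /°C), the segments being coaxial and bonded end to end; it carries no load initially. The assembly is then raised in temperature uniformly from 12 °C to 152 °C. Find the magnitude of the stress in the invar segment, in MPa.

σ ≈ 186 MPa (compressive)

If the supports were absent, the total length change would be Σ αᵢΔT Lᵢ = 25.1×10⁻⁶×140×220 + 1.5×10⁻⁶×140×230 = 0.8214 mm.
Since the ends are fixed, an axial force P builds up, equal in every segment, with P · Σ Lᵢ/(AᵢEᵢ) = δ_free.
Σ Lᵢ/(AᵢEᵢ) = 220/(1525×45×10³) + 230/(875×143×10³) = 5.044×10⁻⁶ mm/N.
Hence P = δ_free / Σ(L/AE) = 0.8214/5.044×10⁻⁶ = 162.8 kN (compressive).
σ_{invar} = P / A = 162800 / 875 = 186.1 MPa.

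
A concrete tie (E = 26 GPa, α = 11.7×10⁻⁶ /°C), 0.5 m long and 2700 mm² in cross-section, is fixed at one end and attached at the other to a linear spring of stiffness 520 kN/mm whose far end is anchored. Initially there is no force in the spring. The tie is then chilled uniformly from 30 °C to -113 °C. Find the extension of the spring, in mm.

Free thermal contraction: δ_free = αΔT L = 11.7×10⁻⁶ × 143 × 500 = 0.8365 mm.
With a force P in the spring, the elastic change of the tie is PL/(AE) and that of the spring is P/k; compatibility requires their sum to equal δ_free.
So P = δ_free / [L/(AE) + 1/k] = 0.8365 / [ 500/(2700×26×10³) + 1/(520×10³) ].
P = 0.8365 / 9.046×10⁻⁶ = 92480 N.
Spring extension = P/k = 92480/(520×10³) = 0.1778 mm.

δ ≈ 0.178 mm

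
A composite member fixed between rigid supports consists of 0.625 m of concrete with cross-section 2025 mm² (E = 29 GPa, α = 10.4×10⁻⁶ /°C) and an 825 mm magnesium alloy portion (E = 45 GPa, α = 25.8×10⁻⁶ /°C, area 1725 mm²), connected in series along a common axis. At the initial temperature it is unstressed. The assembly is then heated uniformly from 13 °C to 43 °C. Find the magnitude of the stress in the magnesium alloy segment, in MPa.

σ ≈ 22.7 MPa (compressive)

With the walls removed the bar would change length by δ_free = Σ αᵢΔT Lᵢ = 10.4×10⁻⁶×30×625 + 25.8×10⁻⁶×30×825 = 0.8336 mm.
The walls prevent any net length change, so an axial force P (same in every segment) develops. Compatibility: P · Σ Lᵢ/(AᵢEᵢ) = δ_free.
Σ Lᵢ/(AᵢEᵢ) = 625/(2025×29×10³) + 825/(1725×45×10³) = 2.127×10⁻⁵ mm/N.
P = 0.8336 / 2.127×10⁻⁵ = 39190 N = 39.19 kN, compressive.
σ_{magnesium alloy} = P / A = 39190 / 1725 = 22.72 MPa.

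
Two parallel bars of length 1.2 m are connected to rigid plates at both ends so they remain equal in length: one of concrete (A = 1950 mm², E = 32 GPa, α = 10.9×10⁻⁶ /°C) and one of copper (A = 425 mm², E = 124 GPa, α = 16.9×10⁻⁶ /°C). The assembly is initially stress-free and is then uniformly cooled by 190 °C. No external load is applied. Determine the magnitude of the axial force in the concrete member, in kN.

P ≈ 32.6 kN (compressive in the concrete)

Both members must finish at the same length. With the larger α, the copper tends to over-contract; the plates restrain it, putting the copper in tension and the concrete in compression. With no external load the two internal forces are equal and opposite, magnitude P.
Compatibility of the two members (thermal + elastic change equal): (α₁ − α₂)ΔT = P·[1/(A₁E₁) + 1/(A₂E₂)].
|α₁ − α₂|·ΔT = 6×10⁻⁶ × 190 = 0.00114.
1/(A₁E₁) + 1/(A₂E₂) = 1/(1950×32×10³) + 1/(425×124×10³) = 3.5×10⁻⁸ N⁻¹.
So P = 0.00114 / 3.5×10⁻⁸ = 32.57 kN.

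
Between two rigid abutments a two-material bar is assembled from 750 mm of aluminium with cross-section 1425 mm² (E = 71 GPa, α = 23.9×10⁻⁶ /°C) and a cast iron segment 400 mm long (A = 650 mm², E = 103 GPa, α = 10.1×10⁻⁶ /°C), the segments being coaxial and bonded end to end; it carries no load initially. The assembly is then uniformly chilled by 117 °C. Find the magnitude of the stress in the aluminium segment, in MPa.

σ ≈ 135 MPa (tensile)

Free thermal contraction of the whole bar: Σ αᵢΔT Lᵢ = 23.9×10⁻⁶×117×750 + 10.1×10⁻⁶×117×400 = 2.57 mm.
The walls prevent any net length change, so an axial force P (same in every segment) develops. Compatibility: P · Σ Lᵢ/(AᵢEᵢ) = δ_free.
The series flexibility is Σ Lᵢ/(AᵢEᵢ) = 750/(1425×71×10³) + 400/(650×103×10³) = 1.339×10⁻⁵ mm/N.
Hence P = δ_free / Σ(L/AE) = 2.57/1.339×10⁻⁵ = 192 kN (tensile).
σ_{aluminium} = P / A = 192000 / 1425 = 134.7 MPa.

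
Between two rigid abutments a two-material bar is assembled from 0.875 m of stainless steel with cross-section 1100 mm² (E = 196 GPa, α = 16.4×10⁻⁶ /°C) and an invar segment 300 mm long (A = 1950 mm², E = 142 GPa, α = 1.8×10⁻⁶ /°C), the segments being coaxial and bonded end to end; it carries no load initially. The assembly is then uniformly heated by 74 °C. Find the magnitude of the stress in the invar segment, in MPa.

σ ≈ 110 MPa (compressive)

If the supports were absent, the total length change would be Σ αᵢΔT Lᵢ = 16.4×10⁻⁶×74×875 + 1.8×10⁻⁶×74×300 = 1.102 mm.
The walls prevent any net length change, so an axial force P (same in every segment) develops. Compatibility: P · Σ Lᵢ/(AᵢEᵢ) = δ_free.
The series flexibility is Σ Lᵢ/(AᵢEᵢ) = 875/(1100×196×10³) + 300/(1950×142×10³) = 5.142×10⁻⁶ mm/N.
P = 1.102 / 5.142×10⁻⁶ = 214300 N = 214.3 kN, compressive.
σ_{invar} = P / A = 214300 / 1950 = 109.9 MPa.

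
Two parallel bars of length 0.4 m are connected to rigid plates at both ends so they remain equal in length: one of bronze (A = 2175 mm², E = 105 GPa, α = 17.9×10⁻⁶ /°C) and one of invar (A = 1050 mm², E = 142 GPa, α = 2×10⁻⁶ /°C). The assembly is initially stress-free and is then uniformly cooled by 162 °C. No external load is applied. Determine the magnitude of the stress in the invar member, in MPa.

σ ≈ 221 MPa (compressive)

Equilibrium of a rigid end plate with no external load gives equal and opposite internal forces ±P in the two members. Since α_{bronze} > α_{invar}, cooling drives the bronze into tension and the invar into compression.
Compatibility of the two members (thermal + elastic change equal): (α₁ − α₂)ΔT = P·[1/(A₁E₁) + 1/(A₂E₂)].
|α₁ − α₂|·ΔT = 15.9×10⁻⁶ × 162 = 0.002576.
1/(A₁E₁) + 1/(A₂E₂) = 1/(2175×105×10³) + 1/(1050×142×10³) = 1.109×10⁻⁸ N⁻¹.
So P = 0.002576 / 1.109×10⁻⁸ = 232.4 kN.
σ_{invar} = P/A₂ = 232400/1050 = 221.3 MPa, compressive.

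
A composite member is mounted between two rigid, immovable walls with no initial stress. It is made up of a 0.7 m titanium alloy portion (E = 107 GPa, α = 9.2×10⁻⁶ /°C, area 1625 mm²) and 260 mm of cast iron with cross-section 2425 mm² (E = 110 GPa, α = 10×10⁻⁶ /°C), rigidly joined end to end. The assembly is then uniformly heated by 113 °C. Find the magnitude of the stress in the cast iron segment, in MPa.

σ ≈ 84.2 MPa (compressive)

With the walls removed the bar would change length by δ_free = Σ αᵢΔT Lᵢ = 9.2×10⁻⁶×113×700 + 10×10⁻⁶×113×260 = 1.022 mm.
Since the ends are fixed, an axial force P builds up, equal in every segment, with P · Σ Lᵢ/(AᵢEᵢ) = δ_free.
Σ Lᵢ/(AᵢEᵢ) = 700/(1625×107×10³) + 260/(2425×110×10³) = 5.001×10⁻⁶ mm/N.
Hence P = δ_free / Σ(L/AE) = 1.022/5.001×10⁻⁶ = 204.3 kN (compressive).
σ_{cast iron} = P / A = 204300 / 2425 = 84.24 MPa.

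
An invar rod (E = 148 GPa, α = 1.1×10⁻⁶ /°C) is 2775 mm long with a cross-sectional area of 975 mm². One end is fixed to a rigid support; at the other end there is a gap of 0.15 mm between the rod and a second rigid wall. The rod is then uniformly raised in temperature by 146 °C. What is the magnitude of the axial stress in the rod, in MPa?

If the wall were absent the rod would grow by αΔT L = 1.1×10⁻⁶ × 146 × 2775 = 0.4457 mm.
After closing the 0.15 mm clearance, 0.4457 − 0.15 = 0.2957 mm of expansion remains to be suppressed by the wall.
So σ = E(δ_free − g)/L = 148×10³ × 0.2957/2775 = 15.77 MPa.

σ ≈ 15.8 MPa (compressive)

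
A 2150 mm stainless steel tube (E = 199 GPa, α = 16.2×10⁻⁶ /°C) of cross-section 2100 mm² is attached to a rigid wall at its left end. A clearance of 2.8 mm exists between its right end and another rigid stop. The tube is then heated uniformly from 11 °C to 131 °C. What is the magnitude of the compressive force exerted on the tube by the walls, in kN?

Free thermal elongation = αΔT L = 16.2×10⁻⁶ × 120 × 2150 = 4.18 mm.
The gap closes (δ_free > 2.8 mm) and the wall then resists a further 4.18 − 2.8 = 1.38 mm of expansion.
Compatibility: PL/(AE) = 1.38 mm, so σ = P/A = E × (1.38/2150) = 127.7 MPa.
P = σA = 127.7 × 2100 = 268.2 kN.

P ≈ 268 kN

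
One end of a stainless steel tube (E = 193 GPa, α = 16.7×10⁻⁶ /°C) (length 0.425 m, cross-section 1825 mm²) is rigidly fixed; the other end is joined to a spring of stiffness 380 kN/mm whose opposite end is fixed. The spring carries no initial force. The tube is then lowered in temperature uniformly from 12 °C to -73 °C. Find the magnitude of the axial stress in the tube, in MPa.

σ ≈ 86.1 MPa (tensile)

Free thermal contraction: δ_free = αΔT L = 16.7×10⁻⁶ × 85 × 425 = 0.6033 mm.
With a force P in the spring, the elastic change of the tube is PL/(AE) and that of the spring is P/k; compatibility requires their sum to equal δ_free.
P [ L/(AE) + 1/k ] = δ_free → P [ 425/(1825×193×10³) + 1/(380×10³) ] = 0.6033.
P = 0.6033 / 3.838×10⁻⁶ = 157200 N.
σ = P/A = 157200/1825 = 86.13 MPa.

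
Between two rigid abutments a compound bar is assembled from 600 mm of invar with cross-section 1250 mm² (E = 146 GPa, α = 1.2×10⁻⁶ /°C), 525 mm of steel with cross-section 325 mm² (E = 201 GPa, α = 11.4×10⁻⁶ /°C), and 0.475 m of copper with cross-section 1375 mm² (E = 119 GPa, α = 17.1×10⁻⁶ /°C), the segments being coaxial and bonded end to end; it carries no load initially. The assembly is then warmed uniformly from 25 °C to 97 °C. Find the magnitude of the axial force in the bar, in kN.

P ≈ 75 kN (compressive)

Free thermal expansion of the whole bar: Σ αᵢΔT Lᵢ = 1.2×10⁻⁶×72×600 + 11.4×10⁻⁶×72×525 + 17.1×10⁻⁶×72×475 = 1.068 mm.
Since the ends are fixed, an axial force P builds up, equal in every segment, with P · Σ Lᵢ/(AᵢEᵢ) = δ_free.
The series flexibility is Σ Lᵢ/(AᵢEᵢ) = 600/(1250×146×10³) + 525/(325×201×10³) + 475/(1375×119×10³) = 1.423×10⁻⁵ mm/N.
Hence P = δ_free / Σ(L/AE) = 1.068/1.423×10⁻⁵ = 75.04 kN (compressive).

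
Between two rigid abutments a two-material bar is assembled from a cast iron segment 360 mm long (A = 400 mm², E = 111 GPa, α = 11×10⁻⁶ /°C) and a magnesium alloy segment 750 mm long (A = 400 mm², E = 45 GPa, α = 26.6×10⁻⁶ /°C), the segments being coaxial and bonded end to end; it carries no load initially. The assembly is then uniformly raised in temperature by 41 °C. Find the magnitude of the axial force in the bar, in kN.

Free thermal expansion of the whole bar: Σ αᵢΔT Lᵢ = 11×10⁻⁶×41×360 + 26.6×10⁻⁶×41×750 = 0.9803 mm.
Since the ends are fixed, an axial force P builds up, equal in every segment, with P · Σ Lᵢ/(AᵢEᵢ) = δ_free.
Σ Lᵢ/(AᵢEᵢ) = 360/(400×111×10³) + 750/(400×45×10³) = 4.977×10⁻⁵ mm/N.
So P = 0.9803 / 4.977×10⁻⁵ = 19.69 kN, compressive.

P ≈ 19.7 kN (compressive)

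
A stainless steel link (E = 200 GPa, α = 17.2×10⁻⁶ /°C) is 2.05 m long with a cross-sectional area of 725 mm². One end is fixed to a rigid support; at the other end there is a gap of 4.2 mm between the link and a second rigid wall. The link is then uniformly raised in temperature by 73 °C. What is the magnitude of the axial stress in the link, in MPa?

σ ≈ 0 MPa

Free thermal elongation = αΔT L = 17.2×10⁻⁶ × 73 × 2050 = 2.574 mm.
This is smaller than the 4.2 mm clearance, so the link expands freely without reaching the stop — the stress is zero.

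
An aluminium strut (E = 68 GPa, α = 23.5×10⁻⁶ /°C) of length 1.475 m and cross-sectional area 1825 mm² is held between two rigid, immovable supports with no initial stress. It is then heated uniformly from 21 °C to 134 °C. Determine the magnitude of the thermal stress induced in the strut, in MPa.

σ ≈ 181 MPa (compressive)

Because both ends are immovable the net strain is zero, and the suppressed thermal strain is αΔT = 23.5×10⁻⁶ × 113 = 2655.5×10⁻⁶.
The stress required to suppress this strain is σ = Eε = 68×10³ × 2655.5×10⁻⁶ = 180.6 MPa, compressive since the strut is trying to expand.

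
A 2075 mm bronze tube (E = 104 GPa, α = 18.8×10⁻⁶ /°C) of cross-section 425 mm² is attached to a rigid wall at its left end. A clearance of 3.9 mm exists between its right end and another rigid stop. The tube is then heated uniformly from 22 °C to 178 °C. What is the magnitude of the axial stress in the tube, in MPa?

Free thermal elongation = αΔT L = 18.8×10⁻⁶ × 156 × 2075 = 6.086 mm.
This exceeds the 3.9 mm gap, so the wall pushes back. The portion of expansion that must be recovered elastically is δ_free − gap = 6.086 − 3.9 = 2.186 mm.
So σ = E(δ_free − g)/L = 104×10³ × 2.186/2075 = 109.5 MPa.

σ ≈ 110 MPa (compressive)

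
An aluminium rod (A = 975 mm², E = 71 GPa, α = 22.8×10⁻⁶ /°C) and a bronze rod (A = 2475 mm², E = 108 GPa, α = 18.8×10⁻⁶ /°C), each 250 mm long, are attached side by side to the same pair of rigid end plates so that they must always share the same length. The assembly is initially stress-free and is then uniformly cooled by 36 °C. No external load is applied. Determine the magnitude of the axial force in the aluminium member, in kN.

Both members must finish at the same length. With the larger α, the aluminium tends to over-contract; the plates restrain it, putting the aluminium in tension and the bronze in compression. With no external load the two internal forces are equal and opposite, magnitude P.
Compatibility of the two members (thermal + elastic change equal): (α₁ − α₂)ΔT = P·[1/(A₁E₁) + 1/(A₂E₂)].
|α₁ − α₂|·ΔT = 4×10⁻⁶ × 36 = 0.000144.
1/(A₁E₁) + 1/(A₂E₂) = 1/(975×71×10³) + 1/(2475×108×10³) = 1.819×10⁻⁸ N⁻¹.
So P = 0.000144 / 1.819×10⁻⁸ = 7.918 kN.

P ≈ 7.92 kN (tensile in the aluminium)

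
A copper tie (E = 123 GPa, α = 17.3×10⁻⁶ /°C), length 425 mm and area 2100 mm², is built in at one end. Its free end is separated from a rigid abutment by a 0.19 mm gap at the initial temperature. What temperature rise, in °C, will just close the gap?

ΔT ≈ 25.8 °C

The gap closes when αΔT L = 0.19 mm, since the tie is still unstressed at that instant.
ΔT = 0.19 / (17.3×10⁻⁶ × 425) = 25.84 °C.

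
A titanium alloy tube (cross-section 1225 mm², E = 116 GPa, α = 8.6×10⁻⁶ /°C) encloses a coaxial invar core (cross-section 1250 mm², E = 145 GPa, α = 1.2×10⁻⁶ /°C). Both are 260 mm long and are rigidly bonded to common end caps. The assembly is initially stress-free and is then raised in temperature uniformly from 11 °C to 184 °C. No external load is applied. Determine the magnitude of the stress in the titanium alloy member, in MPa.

σ ≈ 83.2 MPa (compressive)

The titanium alloy has the larger α, so on heating it would change length more than the invar if both were free. The rigid plates force a common final length, so the titanium alloy is put into compression and the invar into tension, with equal and opposite forces P (no external load).
Setting the final lengths equal and cancelling L: (α₁ − α₂)ΔT = P/(A₁E₁) + P/(A₂E₂).
|α₁ − α₂|·ΔT = 7.4×10⁻⁶ × 173 = 0.00128.
1/(A₁E₁) + 1/(A₂E₂) = 1/(1225×116×10³) + 1/(1250×145×10³) = 1.255×10⁻⁸ N⁻¹.
P = 0.00128 / 1.255×10⁻⁸ = 102000 N = 102 kN.
σ_{titanium alloy} = P/A₁ = 102000/1225 = 83.24 MPa, compressive.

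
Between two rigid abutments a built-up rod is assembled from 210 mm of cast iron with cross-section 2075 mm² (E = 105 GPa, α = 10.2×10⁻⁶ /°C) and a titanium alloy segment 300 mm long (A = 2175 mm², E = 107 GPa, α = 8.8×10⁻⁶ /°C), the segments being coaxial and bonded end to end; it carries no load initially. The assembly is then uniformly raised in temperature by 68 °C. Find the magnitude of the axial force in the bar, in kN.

P ≈ 144 kN (compressive)

Free thermal expansion of the whole bar: Σ αᵢΔT Lᵢ = 10.2×10⁻⁶×68×210 + 8.8×10⁻⁶×68×300 = 0.3252 mm.
Since the ends are fixed, an axial force P builds up, equal in every segment, with P · Σ Lᵢ/(AᵢEᵢ) = δ_free.
Σ Lᵢ/(AᵢEᵢ) = 210/(2075×105×10³) + 300/(2175×107×10³) = 2.253×10⁻⁶ mm/N.
Hence P = δ_free / Σ(L/AE) = 0.3252/2.253×10⁻⁶ = 144.3 kN (compressive).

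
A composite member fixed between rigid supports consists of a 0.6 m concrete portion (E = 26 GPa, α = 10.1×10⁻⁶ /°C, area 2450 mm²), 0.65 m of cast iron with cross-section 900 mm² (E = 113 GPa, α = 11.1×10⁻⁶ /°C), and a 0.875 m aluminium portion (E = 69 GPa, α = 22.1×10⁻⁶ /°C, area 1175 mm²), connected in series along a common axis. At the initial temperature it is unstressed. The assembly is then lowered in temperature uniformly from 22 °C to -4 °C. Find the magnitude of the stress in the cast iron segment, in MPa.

σ ≈ 35.4 MPa (tensile)

If the supports were absent, the total length change would be Σ αᵢΔT Lᵢ = 10.1×10⁻⁶×26×600 + 11.1×10⁻⁶×26×650 + 22.1×10⁻⁶×26×875 = 0.8479 mm.
The walls prevent any net length change, so an axial force P (same in every segment) develops. Compatibility: P · Σ Lᵢ/(AᵢEᵢ) = δ_free.
The series flexibility is Σ Lᵢ/(AᵢEᵢ) = 600/(2450×26×10³) + 650/(900×113×10³) + 875/(1175×69×10³) = 2.66×10⁻⁵ mm/N.
Hence P = δ_free / Σ(L/AE) = 0.8479/2.66×10⁻⁵ = 31.87 kN (tensile).
σ_{cast iron} = P / A = 31870 / 900 = 35.41 MPa.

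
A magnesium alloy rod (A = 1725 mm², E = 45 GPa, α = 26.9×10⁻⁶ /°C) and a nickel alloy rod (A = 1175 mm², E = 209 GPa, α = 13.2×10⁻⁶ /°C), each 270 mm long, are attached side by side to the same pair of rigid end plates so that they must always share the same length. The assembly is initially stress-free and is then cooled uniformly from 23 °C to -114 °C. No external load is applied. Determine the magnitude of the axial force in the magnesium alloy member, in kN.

P ≈ 111 kN (tensile in the magnesium alloy)

Both members must finish at the same length. With the larger α, the magnesium alloy tends to over-contract; the plates restrain it, putting the magnesium alloy in tension and the nickel alloy in compression. With no external load the two internal forces are equal and opposite, magnitude P.
Compatibility of the two members (thermal + elastic change equal): (α₁ − α₂)ΔT = P·[1/(A₁E₁) + 1/(A₂E₂)].
|α₁ − α₂|·ΔT = 13.7×10⁻⁶ × 137 = 0.001877.
1/(A₁E₁) + 1/(A₂E₂) = 1/(1725×45×10³) + 1/(1175×209×10³) = 1.695×10⁻⁸ N⁻¹.
P = 0.001877 / 1.695×10⁻⁸ = 110700 N = 110.7 kN.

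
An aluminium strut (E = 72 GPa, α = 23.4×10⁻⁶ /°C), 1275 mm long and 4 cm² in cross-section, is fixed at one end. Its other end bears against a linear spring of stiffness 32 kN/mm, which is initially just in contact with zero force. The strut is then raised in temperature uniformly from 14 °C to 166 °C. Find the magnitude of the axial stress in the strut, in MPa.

σ ≈ 150 MPa (compressive)

Free thermal expansion: δ_free = αΔT L = 23.4×10⁻⁶ × 152 × 1275 = 4.535 mm.
With a force P in the spring, the elastic change of the strut is PL/(AE) and that of the spring is P/k; compatibility requires their sum to equal δ_free.
P [ L/(AE) + 1/k ] = δ_free → P [ 1275/(400×72×10³) + 1/(32×10³) ] = 4.535.
P = 4.535 / 7.552×10⁻⁵ = 60050 N.
σ = P/A = 60050/400 = 150.1 MPa.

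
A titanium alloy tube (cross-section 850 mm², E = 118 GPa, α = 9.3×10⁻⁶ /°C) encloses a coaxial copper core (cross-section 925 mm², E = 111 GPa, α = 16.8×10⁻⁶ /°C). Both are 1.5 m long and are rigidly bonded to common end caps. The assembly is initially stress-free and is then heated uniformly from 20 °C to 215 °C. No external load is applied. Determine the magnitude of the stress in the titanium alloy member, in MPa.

Equilibrium of a rigid end plate with no external load gives equal and opposite internal forces ±P in the two members. Since α_{copper} > α_{titanium alloy}, heating drives the copper into compression and the titanium alloy into tension.
Compatibility of the two members (thermal + elastic change equal): (α₁ − α₂)ΔT = P·[1/(A₁E₁) + 1/(A₂E₂)].
|α₁ − α₂|·ΔT = 7.5×10⁻⁶ × 195 = 0.001462.
1/(A₁E₁) + 1/(A₂E₂) = 1/(850×118×10³) + 1/(925×111×10³) = 1.971×10⁻⁸ N⁻¹.
So P = 0.001462 / 1.971×10⁻⁸ = 74.2 kN.
σ_{titanium alloy} = P/A₁ = 74200/850 = 87.3 MPa, tensile.

σ ≈ 87.3 MPa (tensile)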